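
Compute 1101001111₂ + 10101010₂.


Align and add column by column (LSB to MSB, carry propagating):
  01101001111
+ 00010101010
  -----------
  col 0: 1 + 0 + 0 (carry in) = 1 → bit 1, carry out 0
  col 1: 1 + 1 + 0 (carry in) = 2 → bit 0, carry out 1
  col 2: 1 + 0 + 1 (carry in) = 2 → bit 0, carry out 1
  col 3: 1 + 1 + 1 (carry in) = 3 → bit 1, carry out 1
  col 4: 0 + 0 + 1 (carry in) = 1 → bit 1, carry out 0
  col 5: 0 + 1 + 0 (carry in) = 1 → bit 1, carry out 0
  col 6: 1 + 0 + 0 (carry in) = 1 → bit 1, carry out 0
  col 7: 0 + 1 + 0 (carry in) = 1 → bit 1, carry out 0
  col 8: 1 + 0 + 0 (carry in) = 1 → bit 1, carry out 0
  col 9: 1 + 0 + 0 (carry in) = 1 → bit 1, carry out 0
  col 10: 0 + 0 + 0 (carry in) = 0 → bit 0, carry out 0
Reading bits MSB→LSB: 01111111001
Strip leading zeros: 1111111001
= 1111111001


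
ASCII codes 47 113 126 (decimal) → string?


Codes (decimal): 47 113 126
Per-code ASCII lookup:
  47  (special character) → '/'
  113  (range 97-122: lowercase, 113 - 97 = 16) → 'q'
  126  (special character) → '~'
= '/q~'


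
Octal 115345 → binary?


Each octal digit → 3 binary bits:
  1 = 001
  1 = 001
  5 = 101
  3 = 011
  4 = 100
  5 = 101
Concatenate: 001 001 101 011 100 101
= 001001101011100101


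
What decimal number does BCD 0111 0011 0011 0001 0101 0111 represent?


Each 4-bit group → digit:
  0111 → 7
  0011 → 3
  0011 → 3
  0001 → 1
  0101 → 5
  0111 → 7
= 733157


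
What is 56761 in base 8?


Divide by 8 repeatedly:
56761 ÷ 8 = 7095 remainder 1
7095 ÷ 8 = 886 remainder 7
886 ÷ 8 = 110 remainder 6
110 ÷ 8 = 13 remainder 6
13 ÷ 8 = 1 remainder 5
1 ÷ 8 = 0 remainder 1
Reading remainders bottom-up:
= 0o156671


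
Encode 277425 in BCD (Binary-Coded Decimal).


Each digit → 4-bit binary:
  2 → 0010
  7 → 0111
  7 → 0111
  4 → 0100
  2 → 0010
  5 → 0101
= 0010 0111 0111 0100 0010 0101


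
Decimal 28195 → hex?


Divide by 16 repeatedly:
28195 ÷ 16 = 1762 remainder 3 (3)
1762 ÷ 16 = 110 remainder 2 (2)
110 ÷ 16 = 6 remainder 14 (E)
6 ÷ 16 = 0 remainder 6 (6)
Reading remainders bottom-up:
= 0x6E23


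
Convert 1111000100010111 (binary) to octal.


Group into 3-bit groups: 001111000100010111
  001 = 1
  111 = 7
  000 = 0
  100 = 4
  010 = 2
  111 = 7
= 0o170427


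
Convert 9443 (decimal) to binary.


Divide by 2 repeatedly:
9443 ÷ 2 = 4721 remainder 1
4721 ÷ 2 = 2360 remainder 1
2360 ÷ 2 = 1180 remainder 0
1180 ÷ 2 = 590 remainder 0
590 ÷ 2 = 295 remainder 0
295 ÷ 2 = 147 remainder 1
147 ÷ 2 = 73 remainder 1
73 ÷ 2 = 36 remainder 1
36 ÷ 2 = 18 remainder 0
18 ÷ 2 = 9 remainder 0
9 ÷ 2 = 4 remainder 1
4 ÷ 2 = 2 remainder 0
2 ÷ 2 = 1 remainder 0
1 ÷ 2 = 0 remainder 1
Reading remainders bottom-up:
= 10010011100011


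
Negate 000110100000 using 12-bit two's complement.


Original: 000110100000
Step 1 - Invert all bits: 111001011111
Step 2 - Add 1: 111001011111 + 1
= 111001100000 (represents -416)


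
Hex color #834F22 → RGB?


Hex: #834F22
R = 83₁₆ = 131
G = 4F₁₆ = 79
B = 22₁₆ = 34
= RGB(131, 79, 34)


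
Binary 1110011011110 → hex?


Group into 4-bit nibbles: 0001110011011110
  0001 = 1
  1100 = C
  1101 = D
  1110 = E
= 0x1CDE


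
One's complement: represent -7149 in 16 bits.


Original: 0001101111101101
Invert all bits:
  bit 0: 0 → 1
  bit 1: 0 → 1
  bit 2: 0 → 1
  bit 3: 1 → 0
  bit 4: 1 → 0
  bit 5: 0 → 1
  bit 6: 1 → 0
  bit 7: 1 → 0
  bit 8: 1 → 0
  bit 9: 1 → 0
  bit 10: 1 → 0
  bit 11: 0 → 1
  bit 12: 1 → 0
  bit 13: 1 → 0
  bit 14: 0 → 1
  bit 15: 1 → 0
= 1110010000010010


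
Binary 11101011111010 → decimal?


Positional values:
Bit 1: 1 × 2^1 = 2
Bit 3: 1 × 2^3 = 8
Bit 4: 1 × 2^4 = 16
Bit 5: 1 × 2^5 = 32
Bit 6: 1 × 2^6 = 64
Bit 7: 1 × 2^7 = 128
Bit 9: 1 × 2^9 = 512
Bit 11: 1 × 2^11 = 2048
Bit 12: 1 × 2^12 = 4096
Bit 13: 1 × 2^13 = 8192
Sum = 2 + 8 + 16 + 32 + 64 + 128 + 512 + 2048 + 4096 + 8192
= 15098


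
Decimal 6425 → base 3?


Divide by 3 repeatedly:
6425 ÷ 3 = 2141 remainder 2
2141 ÷ 3 = 713 remainder 2
713 ÷ 3 = 237 remainder 2
237 ÷ 3 = 79 remainder 0
79 ÷ 3 = 26 remainder 1
26 ÷ 3 = 8 remainder 2
8 ÷ 3 = 2 remainder 2
2 ÷ 3 = 0 remainder 2
Reading remainders bottom-up:
= 22210222


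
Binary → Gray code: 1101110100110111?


Binary: 1101110100110111
Gray code: G = B XOR (B >> 1)
B >> 1 = 0110111010011011
1101110100110111 XOR 0110111010011011:
  1 XOR 0 = 1
  1 XOR 1 = 0
  0 XOR 1 = 1
  1 XOR 0 = 1
  1 XOR 1 = 0
  1 XOR 1 = 0
  0 XOR 1 = 1
  1 XOR 0 = 1
  0 XOR 1 = 1
  0 XOR 0 = 0
  1 XOR 0 = 1
  1 XOR 1 = 0
  0 XOR 1 = 1
  1 XOR 0 = 1
  1 XOR 1 = 0
  1 XOR 1 = 0
= 1011001110101100


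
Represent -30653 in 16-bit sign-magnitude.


Sign bit: 1 (negative)
Magnitude: 30653 = 111011110111101
= 1111011110111101


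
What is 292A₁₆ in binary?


Each hex digit → 4 binary bits:
  2 = 0010
  9 = 1001
  2 = 0010
  A = 1010
Concatenate: 0010 1001 0010 1010
= 0010100100101010


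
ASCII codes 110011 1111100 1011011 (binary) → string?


Codes (binary): 110011 1111100 1011011
Per-code ASCII lookup:
  110011 = 51  (range 48-57: digits, 51 - 48 = 3) → '3'
  1111100 = 124  (special character) → '|'
  1011011 = 91  (special character) → '['
= '3|['


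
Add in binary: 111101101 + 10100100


Align and add column by column (LSB to MSB, carry propagating):
  0111101101
+ 0010100100
  ----------
  col 0: 1 + 0 + 0 (carry in) = 1 → bit 1, carry out 0
  col 1: 0 + 0 + 0 (carry in) = 0 → bit 0, carry out 0
  col 2: 1 + 1 + 0 (carry in) = 2 → bit 0, carry out 1
  col 3: 1 + 0 + 1 (carry in) = 2 → bit 0, carry out 1
  col 4: 0 + 0 + 1 (carry in) = 1 → bit 1, carry out 0
  col 5: 1 + 1 + 0 (carry in) = 2 → bit 0, carry out 1
  col 6: 1 + 0 + 1 (carry in) = 2 → bit 0, carry out 1
  col 7: 1 + 1 + 1 (carry in) = 3 → bit 1, carry out 1
  col 8: 1 + 0 + 1 (carry in) = 2 → bit 0, carry out 1
  col 9: 0 + 0 + 1 (carry in) = 1 → bit 1, carry out 0
Reading bits MSB→LSB: 1010010001
Strip leading zeros: 1010010001
= 1010010001


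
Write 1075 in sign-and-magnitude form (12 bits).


Sign bit: 0 (positive)
Magnitude: 1075 = 10000110011
= 010000110011


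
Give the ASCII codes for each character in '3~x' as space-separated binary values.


String: '3~x'  (3 characters)
Per-character ASCII lookup:
  '3': digits start at 48: '3' = 48 + 3 = 51 → 110011
  '~': special character: '~' = 126 → 1111110
  'x': lowercase starts at 97: 'x' = 97 + 23 = 120 → 1111000
= 110011 1111110 1111000


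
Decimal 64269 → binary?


Divide by 2 repeatedly:
64269 ÷ 2 = 32134 remainder 1
32134 ÷ 2 = 16067 remainder 0
16067 ÷ 2 = 8033 remainder 1
8033 ÷ 2 = 4016 remainder 1
4016 ÷ 2 = 2008 remainder 0
2008 ÷ 2 = 1004 remainder 0
1004 ÷ 2 = 502 remainder 0
502 ÷ 2 = 251 remainder 0
251 ÷ 2 = 125 remainder 1
125 ÷ 2 = 62 remainder 1
62 ÷ 2 = 31 remainder 0
31 ÷ 2 = 15 remainder 1
15 ÷ 2 = 7 remainder 1
7 ÷ 2 = 3 remainder 1
3 ÷ 2 = 1 remainder 1
1 ÷ 2 = 0 remainder 1
Reading remainders bottom-up:
= 1111101100001101


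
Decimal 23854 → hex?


Divide by 16 repeatedly:
23854 ÷ 16 = 1490 remainder 14 (E)
1490 ÷ 16 = 93 remainder 2 (2)
93 ÷ 16 = 5 remainder 13 (D)
5 ÷ 16 = 0 remainder 5 (5)
Reading remainders bottom-up:
= 0x5D2E


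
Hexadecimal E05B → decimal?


Positional values:
Position 0: B × 16^0 = 11 × 1 = 11
Position 1: 5 × 16^1 = 5 × 16 = 80
Position 2: 0 × 16^2 = 0 × 256 = 0
Position 3: E × 16^3 = 14 × 4096 = 57344
Sum = 11 + 80 + 0 + 57344
= 57435


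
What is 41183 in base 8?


Divide by 8 repeatedly:
41183 ÷ 8 = 5147 remainder 7
5147 ÷ 8 = 643 remainder 3
643 ÷ 8 = 80 remainder 3
80 ÷ 8 = 10 remainder 0
10 ÷ 8 = 1 remainder 2
1 ÷ 8 = 0 remainder 1
Reading remainders bottom-up:
= 0o120337


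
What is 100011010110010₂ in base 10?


Positional values:
Bit 1: 1 × 2^1 = 2
Bit 4: 1 × 2^4 = 16
Bit 5: 1 × 2^5 = 32
Bit 7: 1 × 2^7 = 128
Bit 9: 1 × 2^9 = 512
Bit 10: 1 × 2^10 = 1024
Bit 14: 1 × 2^14 = 16384
Sum = 2 + 16 + 32 + 128 + 512 + 1024 + 16384
= 18098


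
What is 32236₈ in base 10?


Positional values:
Position 0: 6 × 8^0 = 6
Position 1: 3 × 8^1 = 24
Position 2: 2 × 8^2 = 128
Position 3: 2 × 8^3 = 1024
Position 4: 3 × 8^4 = 12288
Sum = 6 + 24 + 128 + 1024 + 12288
= 13470


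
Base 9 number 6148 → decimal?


Positional values (base 9):
  8 × 9^0 = 8 × 1 = 8
  4 × 9^1 = 4 × 9 = 36
  1 × 9^2 = 1 × 81 = 81
  6 × 9^3 = 6 × 729 = 4374
Sum = 8 + 36 + 81 + 4374
= 4499


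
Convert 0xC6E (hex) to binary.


Each hex digit → 4 binary bits:
  C = 1100
  6 = 0110
  E = 1110
Concatenate: 1100 0110 1110
= 110001101110


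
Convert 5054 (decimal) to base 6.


Divide by 6 repeatedly:
5054 ÷ 6 = 842 remainder 2
842 ÷ 6 = 140 remainder 2
140 ÷ 6 = 23 remainder 2
23 ÷ 6 = 3 remainder 5
3 ÷ 6 = 0 remainder 3
Reading remainders bottom-up:
= 35222


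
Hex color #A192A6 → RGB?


Hex: #A192A6
R = A1₁₆ = 161
G = 92₁₆ = 146
B = A6₁₆ = 166
= RGB(161, 146, 166)


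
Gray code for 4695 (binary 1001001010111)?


Binary: 1001001010111
Gray code: G = B XOR (B >> 1)
B >> 1 = 0100100101011
1001001010111 XOR 0100100101011:
  1 XOR 0 = 1
  0 XOR 1 = 1
  0 XOR 0 = 0
  1 XOR 0 = 1
  0 XOR 1 = 1
  0 XOR 0 = 0
  1 XOR 0 = 1
  0 XOR 1 = 1
  1 XOR 0 = 1
  0 XOR 1 = 1
  1 XOR 0 = 1
  1 XOR 1 = 0
  1 XOR 1 = 0
= 1101101111100


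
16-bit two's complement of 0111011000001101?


Original: 0111011000001101
Step 1 - Invert all bits: 1000100111110010
Step 2 - Add 1: 1000100111110010 + 1
= 1000100111110011 (represents -30221)


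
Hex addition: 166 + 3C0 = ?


Align and add column by column (LSB to MSB, each column mod 16 with carry):
  0166
+ 03C0
  ----
  col 0: 6(6) + 0(0) + 0 (carry in) = 6 → 6(6), carry out 0
  col 1: 6(6) + C(12) + 0 (carry in) = 18 → 2(2), carry out 1
  col 2: 1(1) + 3(3) + 1 (carry in) = 5 → 5(5), carry out 0
  col 3: 0(0) + 0(0) + 0 (carry in) = 0 → 0(0), carry out 0
Reading digits MSB→LSB: 0526
Strip leading zeros: 526
= 0x526


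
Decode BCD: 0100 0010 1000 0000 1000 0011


Each 4-bit group → digit:
  0100 → 4
  0010 → 2
  1000 → 8
  0000 → 0
  1000 → 8
  0011 → 3
= 428083


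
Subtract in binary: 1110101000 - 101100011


Align and subtract column by column (LSB to MSB, borrowing when needed):
  1110101000
- 0101100011
  ----------
  col 0: (0 - 0 borrow-in) - 1 → borrow from next column: (0+2) - 1 = 1, borrow out 1
  col 1: (0 - 1 borrow-in) - 1 → borrow from next column: (-1+2) - 1 = 0, borrow out 1
  col 2: (0 - 1 borrow-in) - 0 → borrow from next column: (-1+2) - 0 = 1, borrow out 1
  col 3: (1 - 1 borrow-in) - 0 → 0 - 0 = 0, borrow out 0
  col 4: (0 - 0 borrow-in) - 0 → 0 - 0 = 0, borrow out 0
  col 5: (1 - 0 borrow-in) - 1 → 1 - 1 = 0, borrow out 0
  col 6: (0 - 0 borrow-in) - 1 → borrow from next column: (0+2) - 1 = 1, borrow out 1
  col 7: (1 - 1 borrow-in) - 0 → 0 - 0 = 0, borrow out 0
  col 8: (1 - 0 borrow-in) - 1 → 1 - 1 = 0, borrow out 0
  col 9: (1 - 0 borrow-in) - 0 → 1 - 0 = 1, borrow out 0
Reading bits MSB→LSB: 1001000101
Strip leading zeros: 1001000101
= 1001000101


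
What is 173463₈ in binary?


Each octal digit → 3 binary bits:
  1 = 001
  7 = 111
  3 = 011
  4 = 100
  6 = 110
  3 = 011
Concatenate: 001 111 011 100 110 011
= 001111011100110011


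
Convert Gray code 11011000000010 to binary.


Gray code: 11011000000010
MSB stays the same: 1
Each subsequent bit = prev_binary XOR current_gray:
  B[1] = 1 XOR 1 = 0
  B[2] = 0 XOR 0 = 0
  B[3] = 0 XOR 1 = 1
  B[4] = 1 XOR 1 = 0
  B[5] = 0 XOR 0 = 0
  B[6] = 0 XOR 0 = 0
  B[7] = 0 XOR 0 = 0
  B[8] = 0 XOR 0 = 0
  B[9] = 0 XOR 0 = 0
  B[10] = 0 XOR 0 = 0
  B[11] = 0 XOR 0 = 0
  B[12] = 0 XOR 1 = 1
  B[13] = 1 XOR 0 = 1
= 10010000000011 (9219 decimal)


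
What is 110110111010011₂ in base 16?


Group into 4-bit nibbles: 0110110111010011
  0110 = 6
  1101 = D
  1101 = D
  0011 = 3
= 0x6DD3


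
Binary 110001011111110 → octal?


Group into 3-bit groups: 110001011111110
  110 = 6
  001 = 1
  011 = 3
  111 = 7
  110 = 6
= 0o61376


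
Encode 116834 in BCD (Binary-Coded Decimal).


Each digit → 4-bit binary:
  1 → 0001
  1 → 0001
  6 → 0110
  8 → 1000
  3 → 0011
  4 → 0100
= 0001 0001 0110 1000 0011 0100


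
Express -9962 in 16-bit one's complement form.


Original: 0010011011101010
Invert all bits:
  bit 0: 0 → 1
  bit 1: 0 → 1
  bit 2: 1 → 0
  bit 3: 0 → 1
  bit 4: 0 → 1
  bit 5: 1 → 0
  bit 6: 1 → 0
  bit 7: 0 → 1
  bit 8: 1 → 0
  bit 9: 1 → 0
  bit 10: 1 → 0
  bit 11: 0 → 1
  bit 12: 1 → 0
  bit 13: 0 → 1
  bit 14: 1 → 0
  bit 15: 0 → 1
= 1101100100010101


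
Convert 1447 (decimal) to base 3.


Divide by 3 repeatedly:
1447 ÷ 3 = 482 remainder 1
482 ÷ 3 = 160 remainder 2
160 ÷ 3 = 53 remainder 1
53 ÷ 3 = 17 remainder 2
17 ÷ 3 = 5 remainder 2
5 ÷ 3 = 1 remainder 2
1 ÷ 3 = 0 remainder 1
Reading remainders bottom-up:
= 1222121


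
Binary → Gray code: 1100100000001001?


Binary: 1100100000001001
Gray code: G = B XOR (B >> 1)
B >> 1 = 0110010000000100
1100100000001001 XOR 0110010000000100:
  1 XOR 0 = 1
  1 XOR 1 = 0
  0 XOR 1 = 1
  0 XOR 0 = 0
  1 XOR 0 = 1
  0 XOR 1 = 1
  0 XOR 0 = 0
  0 XOR 0 = 0
  0 XOR 0 = 0
  0 XOR 0 = 0
  0 XOR 0 = 0
  0 XOR 0 = 0
  1 XOR 0 = 1
  0 XOR 1 = 1
  0 XOR 0 = 0
  1 XOR 0 = 1
= 1010110000001101


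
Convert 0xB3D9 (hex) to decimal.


Positional values:
Position 0: 9 × 16^0 = 9 × 1 = 9
Position 1: D × 16^1 = 13 × 16 = 208
Position 2: 3 × 16^2 = 3 × 256 = 768
Position 3: B × 16^3 = 11 × 4096 = 45056
Sum = 9 + 208 + 768 + 45056
= 46041


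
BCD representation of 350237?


Each digit → 4-bit binary:
  3 → 0011
  5 → 0101
  0 → 0000
  2 → 0010
  3 → 0011
  7 → 0111
= 0011 0101 0000 0010 0011 0111


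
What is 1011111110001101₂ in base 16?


Group into 4-bit nibbles: 1011111110001101
  1011 = B
  1111 = F
  1000 = 8
  1101 = D
= 0xBF8D


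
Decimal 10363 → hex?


Divide by 16 repeatedly:
10363 ÷ 16 = 647 remainder 11 (B)
647 ÷ 16 = 40 remainder 7 (7)
40 ÷ 16 = 2 remainder 8 (8)
2 ÷ 16 = 0 remainder 2 (2)
Reading remainders bottom-up:
= 0x287B


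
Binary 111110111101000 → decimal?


Positional values:
Bit 3: 1 × 2^3 = 8
Bit 5: 1 × 2^5 = 32
Bit 6: 1 × 2^6 = 64
Bit 7: 1 × 2^7 = 128
Bit 8: 1 × 2^8 = 256
Bit 10: 1 × 2^10 = 1024
Bit 11: 1 × 2^11 = 2048
Bit 12: 1 × 2^12 = 4096
Bit 13: 1 × 2^13 = 8192
Bit 14: 1 × 2^14 = 16384
Sum = 8 + 32 + 64 + 128 + 256 + 1024 + 2048 + 4096 + 8192 + 16384
= 32232


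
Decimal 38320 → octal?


Divide by 8 repeatedly:
38320 ÷ 8 = 4790 remainder 0
4790 ÷ 8 = 598 remainder 6
598 ÷ 8 = 74 remainder 6
74 ÷ 8 = 9 remainder 2
9 ÷ 8 = 1 remainder 1
1 ÷ 8 = 0 remainder 1
Reading remainders bottom-up:
= 0o112660


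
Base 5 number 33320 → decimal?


Positional values (base 5):
  0 × 5^0 = 0 × 1 = 0
  2 × 5^1 = 2 × 5 = 10
  3 × 5^2 = 3 × 25 = 75
  3 × 5^3 = 3 × 125 = 375
  3 × 5^4 = 3 × 625 = 1875
Sum = 0 + 10 + 75 + 375 + 1875
= 2335


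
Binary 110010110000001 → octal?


Group into 3-bit groups: 110010110000001
  110 = 6
  010 = 2
  110 = 6
  000 = 0
  001 = 1
= 0o62601


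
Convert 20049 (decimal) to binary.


Divide by 2 repeatedly:
20049 ÷ 2 = 10024 remainder 1
10024 ÷ 2 = 5012 remainder 0
5012 ÷ 2 = 2506 remainder 0
2506 ÷ 2 = 1253 remainder 0
1253 ÷ 2 = 626 remainder 1
626 ÷ 2 = 313 remainder 0
313 ÷ 2 = 156 remainder 1
156 ÷ 2 = 78 remainder 0
78 ÷ 2 = 39 remainder 0
39 ÷ 2 = 19 remainder 1
19 ÷ 2 = 9 remainder 1
9 ÷ 2 = 4 remainder 1
4 ÷ 2 = 2 remainder 0
2 ÷ 2 = 1 remainder 0
1 ÷ 2 = 0 remainder 1
Reading remainders bottom-up:
= 100111001010001


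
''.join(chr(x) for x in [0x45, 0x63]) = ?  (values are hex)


Codes (hex): 0x45 0x63
Per-code ASCII lookup:
  0x45 = 69  (range 65-90: uppercase, 69 - 65 = 4) → 'E'
  0x63 = 99  (range 97-122: lowercase, 99 - 97 = 2) → 'c'
= 'Ec'


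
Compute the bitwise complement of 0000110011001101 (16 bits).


Original: 0000110011001101
Invert all bits:
  bit 0: 0 → 1
  bit 1: 0 → 1
  bit 2: 0 → 1
  bit 3: 0 → 1
  bit 4: 1 → 0
  bit 5: 1 → 0
  bit 6: 0 → 1
  bit 7: 0 → 1
  bit 8: 1 → 0
  bit 9: 1 → 0
  bit 10: 0 → 1
  bit 11: 0 → 1
  bit 12: 1 → 0
  bit 13: 1 → 0
  bit 14: 0 → 1
  bit 15: 1 → 0
= 1111001100110010


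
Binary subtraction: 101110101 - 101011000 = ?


Align and subtract column by column (LSB to MSB, borrowing when needed):
  101110101
- 101011000
  ---------
  col 0: (1 - 0 borrow-in) - 0 → 1 - 0 = 1, borrow out 0
  col 1: (0 - 0 borrow-in) - 0 → 0 - 0 = 0, borrow out 0
  col 2: (1 - 0 borrow-in) - 0 → 1 - 0 = 1, borrow out 0
  col 3: (0 - 0 borrow-in) - 1 → borrow from next column: (0+2) - 1 = 1, borrow out 1
  col 4: (1 - 1 borrow-in) - 1 → borrow from next column: (0+2) - 1 = 1, borrow out 1
  col 5: (1 - 1 borrow-in) - 0 → 0 - 0 = 0, borrow out 0
  col 6: (1 - 0 borrow-in) - 1 → 1 - 1 = 0, borrow out 0
  col 7: (0 - 0 borrow-in) - 0 → 0 - 0 = 0, borrow out 0
  col 8: (1 - 0 borrow-in) - 1 → 1 - 1 = 0, borrow out 0
Reading bits MSB→LSB: 000011101
Strip leading zeros: 11101
= 11101


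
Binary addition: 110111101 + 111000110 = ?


Align and add column by column (LSB to MSB, carry propagating):
  0110111101
+ 0111000110
  ----------
  col 0: 1 + 0 + 0 (carry in) = 1 → bit 1, carry out 0
  col 1: 0 + 1 + 0 (carry in) = 1 → bit 1, carry out 0
  col 2: 1 + 1 + 0 (carry in) = 2 → bit 0, carry out 1
  col 3: 1 + 0 + 1 (carry in) = 2 → bit 0, carry out 1
  col 4: 1 + 0 + 1 (carry in) = 2 → bit 0, carry out 1
  col 5: 1 + 0 + 1 (carry in) = 2 → bit 0, carry out 1
  col 6: 0 + 1 + 1 (carry in) = 2 → bit 0, carry out 1
  col 7: 1 + 1 + 1 (carry in) = 3 → bit 1, carry out 1
  col 8: 1 + 1 + 1 (carry in) = 3 → bit 1, carry out 1
  col 9: 0 + 0 + 1 (carry in) = 1 → bit 1, carry out 0
Reading bits MSB→LSB: 1110000011
Strip leading zeros: 1110000011
= 1110000011


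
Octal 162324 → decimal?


Positional values:
Position 0: 4 × 8^0 = 4
Position 1: 2 × 8^1 = 16
Position 2: 3 × 8^2 = 192
Position 3: 2 × 8^3 = 1024
Position 4: 6 × 8^4 = 24576
Position 5: 1 × 8^5 = 32768
Sum = 4 + 16 + 192 + 1024 + 24576 + 32768
= 58580


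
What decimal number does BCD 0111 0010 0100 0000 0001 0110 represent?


Each 4-bit group → digit:
  0111 → 7
  0010 → 2
  0100 → 4
  0000 → 0
  0001 → 1
  0110 → 6
= 724016


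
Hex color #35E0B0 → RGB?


Hex: #35E0B0
R = 35₁₆ = 53
G = E0₁₆ = 224
B = B0₁₆ = 176
= RGB(53, 224, 176)


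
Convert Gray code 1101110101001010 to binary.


Gray code: 1101110101001010
MSB stays the same: 1
Each subsequent bit = prev_binary XOR current_gray:
  B[1] = 1 XOR 1 = 0
  B[2] = 0 XOR 0 = 0
  B[3] = 0 XOR 1 = 1
  B[4] = 1 XOR 1 = 0
  B[5] = 0 XOR 1 = 1
  B[6] = 1 XOR 0 = 1
  B[7] = 1 XOR 1 = 0
  B[8] = 0 XOR 0 = 0
  B[9] = 0 XOR 1 = 1
  B[10] = 1 XOR 0 = 1
  B[11] = 1 XOR 0 = 1
  B[12] = 1 XOR 1 = 0
  B[13] = 0 XOR 0 = 0
  B[14] = 0 XOR 1 = 1
  B[15] = 1 XOR 0 = 1
= 1001011001110011 (38515 decimal)


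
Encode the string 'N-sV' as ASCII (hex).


String: 'N-sV'  (4 characters)
Per-character ASCII lookup:
  'N': uppercase starts at 65: 'N' = 65 + 13 = 78 → 0x4E
  '-': special character: '-' = 45 → 0x2D
  's': lowercase starts at 97: 's' = 97 + 18 = 115 → 0x73
  'V': uppercase starts at 65: 'V' = 65 + 21 = 86 → 0x56
= 0x4E 0x2D 0x73 0x56


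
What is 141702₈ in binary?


Each octal digit → 3 binary bits:
  1 = 001
  4 = 100
  1 = 001
  7 = 111
  0 = 000
  2 = 010
Concatenate: 001 100 001 111 000 010
= 001100001111000010


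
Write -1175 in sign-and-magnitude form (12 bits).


Sign bit: 1 (negative)
Magnitude: 1175 = 10010010111
= 110010010111


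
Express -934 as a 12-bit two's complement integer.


Original: 001110100110
Step 1 - Invert all bits: 110001011001
Step 2 - Add 1: 110001011001 + 1
= 110001011010 (represents -934)


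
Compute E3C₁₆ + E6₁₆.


Align and add column by column (LSB to MSB, each column mod 16 with carry):
  0E3C
+ 00E6
  ----
  col 0: C(12) + 6(6) + 0 (carry in) = 18 → 2(2), carry out 1
  col 1: 3(3) + E(14) + 1 (carry in) = 18 → 2(2), carry out 1
  col 2: E(14) + 0(0) + 1 (carry in) = 15 → F(15), carry out 0
  col 3: 0(0) + 0(0) + 0 (carry in) = 0 → 0(0), carry out 0
Reading digits MSB→LSB: 0F22
Strip leading zeros: F22
= 0xF22


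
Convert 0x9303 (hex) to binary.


Each hex digit → 4 binary bits:
  9 = 1001
  3 = 0011
  0 = 0000
  3 = 0011
Concatenate: 1001 0011 0000 0011
= 1001001100000011


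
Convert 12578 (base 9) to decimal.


Positional values (base 9):
  8 × 9^0 = 8 × 1 = 8
  7 × 9^1 = 7 × 9 = 63
  5 × 9^2 = 5 × 81 = 405
  2 × 9^3 = 2 × 729 = 1458
  1 × 9^4 = 1 × 6561 = 6561
Sum = 8 + 63 + 405 + 1458 + 6561
= 8495


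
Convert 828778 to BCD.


Each digit → 4-bit binary:
  8 → 1000
  2 → 0010
  8 → 1000
  7 → 0111
  7 → 0111
  8 → 1000
= 1000 0010 1000 0111 0111 1000


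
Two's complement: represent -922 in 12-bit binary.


Original: 001110011010
Step 1 - Invert all bits: 110001100101
Step 2 - Add 1: 110001100101 + 1
= 110001100110 (represents -922)


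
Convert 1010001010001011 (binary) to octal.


Group into 3-bit groups: 001010001010001011
  001 = 1
  010 = 2
  001 = 1
  010 = 2
  001 = 1
  011 = 3
= 0o121213


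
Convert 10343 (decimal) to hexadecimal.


Divide by 16 repeatedly:
10343 ÷ 16 = 646 remainder 7 (7)
646 ÷ 16 = 40 remainder 6 (6)
40 ÷ 16 = 2 remainder 8 (8)
2 ÷ 16 = 0 remainder 2 (2)
Reading remainders bottom-up:
= 0x2867


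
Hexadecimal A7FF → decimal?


Positional values:
Position 0: F × 16^0 = 15 × 1 = 15
Position 1: F × 16^1 = 15 × 16 = 240
Position 2: 7 × 16^2 = 7 × 256 = 1792
Position 3: A × 16^3 = 10 × 4096 = 40960
Sum = 15 + 240 + 1792 + 40960
= 43007


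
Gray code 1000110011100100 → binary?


Gray code: 1000110011100100
MSB stays the same: 1
Each subsequent bit = prev_binary XOR current_gray:
  B[1] = 1 XOR 0 = 1
  B[2] = 1 XOR 0 = 1
  B[3] = 1 XOR 0 = 1
  B[4] = 1 XOR 1 = 0
  B[5] = 0 XOR 1 = 1
  B[6] = 1 XOR 0 = 1
  B[7] = 1 XOR 0 = 1
  B[8] = 1 XOR 1 = 0
  B[9] = 0 XOR 1 = 1
  B[10] = 1 XOR 1 = 0
  B[11] = 0 XOR 0 = 0
  B[12] = 0 XOR 0 = 0
  B[13] = 0 XOR 1 = 1
  B[14] = 1 XOR 0 = 1
  B[15] = 1 XOR 0 = 1
= 1111011101000111 (63303 decimal)


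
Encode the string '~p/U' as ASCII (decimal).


String: '~p/U'  (4 characters)
Per-character ASCII lookup:
  '~': special character: '~' = 126
  'p': lowercase starts at 97: 'p' = 97 + 15 = 112
  '/': special character: '/' = 47
  'U': uppercase starts at 65: 'U' = 65 + 20 = 85
= 126 112 47 85


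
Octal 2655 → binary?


Each octal digit → 3 binary bits:
  2 = 010
  6 = 110
  5 = 101
  5 = 101
Concatenate: 010 110 101 101
= 010110101101


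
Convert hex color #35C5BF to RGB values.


Hex: #35C5BF
R = 35₁₆ = 53
G = C5₁₆ = 197
B = BF₁₆ = 191
= RGB(53, 197, 191)


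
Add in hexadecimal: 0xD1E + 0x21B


Align and add column by column (LSB to MSB, each column mod 16 with carry):
  0D1E
+ 021B
  ----
  col 0: E(14) + B(11) + 0 (carry in) = 25 → 9(9), carry out 1
  col 1: 1(1) + 1(1) + 1 (carry in) = 3 → 3(3), carry out 0
  col 2: D(13) + 2(2) + 0 (carry in) = 15 → F(15), carry out 0
  col 3: 0(0) + 0(0) + 0 (carry in) = 0 → 0(0), carry out 0
Reading digits MSB→LSB: 0F39
Strip leading zeros: F39
= 0xF39


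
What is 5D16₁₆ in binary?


Each hex digit → 4 binary bits:
  5 = 0101
  D = 1101
  1 = 0001
  6 = 0110
Concatenate: 0101 1101 0001 0110
= 0101110100010110


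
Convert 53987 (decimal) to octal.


Divide by 8 repeatedly:
53987 ÷ 8 = 6748 remainder 3
6748 ÷ 8 = 843 remainder 4
843 ÷ 8 = 105 remainder 3
105 ÷ 8 = 13 remainder 1
13 ÷ 8 = 1 remainder 5
1 ÷ 8 = 0 remainder 1
Reading remainders bottom-up:
= 0o151343


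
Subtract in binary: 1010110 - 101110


Align and subtract column by column (LSB to MSB, borrowing when needed):
  1010110
- 0101110
  -------
  col 0: (0 - 0 borrow-in) - 0 → 0 - 0 = 0, borrow out 0
  col 1: (1 - 0 borrow-in) - 1 → 1 - 1 = 0, borrow out 0
  col 2: (1 - 0 borrow-in) - 1 → 1 - 1 = 0, borrow out 0
  col 3: (0 - 0 borrow-in) - 1 → borrow from next column: (0+2) - 1 = 1, borrow out 1
  col 4: (1 - 1 borrow-in) - 0 → 0 - 0 = 0, borrow out 0
  col 5: (0 - 0 borrow-in) - 1 → borrow from next column: (0+2) - 1 = 1, borrow out 1
  col 6: (1 - 1 borrow-in) - 0 → 0 - 0 = 0, borrow out 0
Reading bits MSB→LSB: 0101000
Strip leading zeros: 101000
= 101000


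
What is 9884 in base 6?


Divide by 6 repeatedly:
9884 ÷ 6 = 1647 remainder 2
1647 ÷ 6 = 274 remainder 3
274 ÷ 6 = 45 remainder 4
45 ÷ 6 = 7 remainder 3
7 ÷ 6 = 1 remainder 1
1 ÷ 6 = 0 remainder 1
Reading remainders bottom-up:
= 113432


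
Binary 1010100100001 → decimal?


Positional values:
Bit 0: 1 × 2^0 = 1
Bit 5: 1 × 2^5 = 32
Bit 8: 1 × 2^8 = 256
Bit 10: 1 × 2^10 = 1024
Bit 12: 1 × 2^12 = 4096
Sum = 1 + 32 + 256 + 1024 + 4096
= 5409


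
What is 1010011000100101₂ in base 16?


Group into 4-bit nibbles: 1010011000100101
  1010 = A
  0110 = 6
  0010 = 2
  0101 = 5
= 0xA625


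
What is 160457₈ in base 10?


Positional values:
Position 0: 7 × 8^0 = 7
Position 1: 5 × 8^1 = 40
Position 2: 4 × 8^2 = 256
Position 3: 0 × 8^3 = 0
Position 4: 6 × 8^4 = 24576
Position 5: 1 × 8^5 = 32768
Sum = 7 + 40 + 256 + 0 + 24576 + 32768
= 57647


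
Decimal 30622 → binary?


Divide by 2 repeatedly:
30622 ÷ 2 = 15311 remainder 0
15311 ÷ 2 = 7655 remainder 1
7655 ÷ 2 = 3827 remainder 1
3827 ÷ 2 = 1913 remainder 1
1913 ÷ 2 = 956 remainder 1
956 ÷ 2 = 478 remainder 0
478 ÷ 2 = 239 remainder 0
239 ÷ 2 = 119 remainder 1
119 ÷ 2 = 59 remainder 1
59 ÷ 2 = 29 remainder 1
29 ÷ 2 = 14 remainder 1
14 ÷ 2 = 7 remainder 0
7 ÷ 2 = 3 remainder 1
3 ÷ 2 = 1 remainder 1
1 ÷ 2 = 0 remainder 1
Reading remainders bottom-up:
= 111011110011110


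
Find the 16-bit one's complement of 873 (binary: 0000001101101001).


Original: 0000001101101001
Invert all bits:
  bit 0: 0 → 1
  bit 1: 0 → 1
  bit 2: 0 → 1
  bit 3: 0 → 1
  bit 4: 0 → 1
  bit 5: 0 → 1
  bit 6: 1 → 0
  bit 7: 1 → 0
  bit 8: 0 → 1
  bit 9: 1 → 0
  bit 10: 1 → 0
  bit 11: 0 → 1
  bit 12: 1 → 0
  bit 13: 0 → 1
  bit 14: 0 → 1
  bit 15: 1 → 0
= 1111110010010110


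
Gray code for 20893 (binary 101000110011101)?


Binary: 101000110011101
Gray code: G = B XOR (B >> 1)
B >> 1 = 010100011001110
101000110011101 XOR 010100011001110:
  1 XOR 0 = 1
  0 XOR 1 = 1
  1 XOR 0 = 1
  0 XOR 1 = 1
  0 XOR 0 = 0
  0 XOR 0 = 0
  1 XOR 0 = 1
  1 XOR 1 = 0
  0 XOR 1 = 1
  0 XOR 0 = 0
  1 XOR 0 = 1
  1 XOR 1 = 0
  1 XOR 1 = 0
  0 XOR 1 = 1
  1 XOR 0 = 1
= 111100101010011


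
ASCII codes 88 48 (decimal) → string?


Codes (decimal): 88 48
Per-code ASCII lookup:
  88  (range 65-90: uppercase, 88 - 65 = 23) → 'X'
  48  (range 48-57: digits, 48 - 48 = 0) → '0'
= 'X0'


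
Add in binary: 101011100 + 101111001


Align and add column by column (LSB to MSB, carry propagating):
  0101011100
+ 0101111001
  ----------
  col 0: 0 + 1 + 0 (carry in) = 1 → bit 1, carry out 0
  col 1: 0 + 0 + 0 (carry in) = 0 → bit 0, carry out 0
  col 2: 1 + 0 + 0 (carry in) = 1 → bit 1, carry out 0
  col 3: 1 + 1 + 0 (carry in) = 2 → bit 0, carry out 1
  col 4: 1 + 1 + 1 (carry in) = 3 → bit 1, carry out 1
  col 5: 0 + 1 + 1 (carry in) = 2 → bit 0, carry out 1
  col 6: 1 + 1 + 1 (carry in) = 3 → bit 1, carry out 1
  col 7: 0 + 0 + 1 (carry in) = 1 → bit 1, carry out 0
  col 8: 1 + 1 + 0 (carry in) = 2 → bit 0, carry out 1
  col 9: 0 + 0 + 1 (carry in) = 1 → bit 1, carry out 0
Reading bits MSB→LSB: 1011010101
Strip leading zeros: 1011010101
= 1011010101


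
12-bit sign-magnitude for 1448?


Sign bit: 0 (positive)
Magnitude: 1448 = 10110101000
= 010110101000


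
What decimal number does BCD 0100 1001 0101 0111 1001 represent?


Each 4-bit group → digit:
  0100 → 4
  1001 → 9
  0101 → 5
  0111 → 7
  1001 → 9
= 49579


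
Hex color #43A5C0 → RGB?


Hex: #43A5C0
R = 43₁₆ = 67
G = A5₁₆ = 165
B = C0₁₆ = 192
= RGB(67, 165, 192)


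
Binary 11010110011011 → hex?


Group into 4-bit nibbles: 0011010110011011
  0011 = 3
  0101 = 5
  1001 = 9
  1011 = B
= 0x359B


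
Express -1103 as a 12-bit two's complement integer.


Original: 010001001111
Step 1 - Invert all bits: 101110110000
Step 2 - Add 1: 101110110000 + 1
= 101110110001 (represents -1103)


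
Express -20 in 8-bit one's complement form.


Original: 00010100
Invert all bits:
  bit 0: 0 → 1
  bit 1: 0 → 1
  bit 2: 0 → 1
  bit 3: 1 → 0
  bit 4: 0 → 1
  bit 5: 1 → 0
  bit 6: 0 → 1
  bit 7: 0 → 1
= 11101011


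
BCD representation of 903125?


Each digit → 4-bit binary:
  9 → 1001
  0 → 0000
  3 → 0011
  1 → 0001
  2 → 0010
  5 → 0101
= 1001 0000 0011 0001 0010 0101


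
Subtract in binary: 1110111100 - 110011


Align and subtract column by column (LSB to MSB, borrowing when needed):
  1110111100
- 0000110011
  ----------
  col 0: (0 - 0 borrow-in) - 1 → borrow from next column: (0+2) - 1 = 1, borrow out 1
  col 1: (0 - 1 borrow-in) - 1 → borrow from next column: (-1+2) - 1 = 0, borrow out 1
  col 2: (1 - 1 borrow-in) - 0 → 0 - 0 = 0, borrow out 0
  col 3: (1 - 0 borrow-in) - 0 → 1 - 0 = 1, borrow out 0
  col 4: (1 - 0 borrow-in) - 1 → 1 - 1 = 0, borrow out 0
  col 5: (1 - 0 borrow-in) - 1 → 1 - 1 = 0, borrow out 0
  col 6: (0 - 0 borrow-in) - 0 → 0 - 0 = 0, borrow out 0
  col 7: (1 - 0 borrow-in) - 0 → 1 - 0 = 1, borrow out 0
  col 8: (1 - 0 borrow-in) - 0 → 1 - 0 = 1, borrow out 0
  col 9: (1 - 0 borrow-in) - 0 → 1 - 0 = 1, borrow out 0
Reading bits MSB→LSB: 1110001001
Strip leading zeros: 1110001001
= 1110001001


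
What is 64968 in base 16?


Divide by 16 repeatedly:
64968 ÷ 16 = 4060 remainder 8 (8)
4060 ÷ 16 = 253 remainder 12 (C)
253 ÷ 16 = 15 remainder 13 (D)
15 ÷ 16 = 0 remainder 15 (F)
Reading remainders bottom-up:
= 0xFDC8


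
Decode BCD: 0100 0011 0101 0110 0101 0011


Each 4-bit group → digit:
  0100 → 4
  0011 → 3
  0101 → 5
  0110 → 6
  0101 → 5
  0011 → 3
= 435653


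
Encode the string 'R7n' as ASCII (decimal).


String: 'R7n'  (3 characters)
Per-character ASCII lookup:
  'R': uppercase starts at 65: 'R' = 65 + 17 = 82
  '7': digits start at 48: '7' = 48 + 7 = 55
  'n': lowercase starts at 97: 'n' = 97 + 13 = 110
= 82 55 110


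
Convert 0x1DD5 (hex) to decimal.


Positional values:
Position 0: 5 × 16^0 = 5 × 1 = 5
Position 1: D × 16^1 = 13 × 16 = 208
Position 2: D × 16^2 = 13 × 256 = 3328
Position 3: 1 × 16^3 = 1 × 4096 = 4096
Sum = 5 + 208 + 3328 + 4096
= 7637


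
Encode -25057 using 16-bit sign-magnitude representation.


Sign bit: 1 (negative)
Magnitude: 25057 = 110000111100001
= 1110000111100001


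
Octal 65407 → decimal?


Positional values:
Position 0: 7 × 8^0 = 7
Position 1: 0 × 8^1 = 0
Position 2: 4 × 8^2 = 256
Position 3: 5 × 8^3 = 2560
Position 4: 6 × 8^4 = 24576
Sum = 7 + 0 + 256 + 2560 + 24576
= 27399


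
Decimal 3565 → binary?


Divide by 2 repeatedly:
3565 ÷ 2 = 1782 remainder 1
1782 ÷ 2 = 891 remainder 0
891 ÷ 2 = 445 remainder 1
445 ÷ 2 = 222 remainder 1
222 ÷ 2 = 111 remainder 0
111 ÷ 2 = 55 remainder 1
55 ÷ 2 = 27 remainder 1
27 ÷ 2 = 13 remainder 1
13 ÷ 2 = 6 remainder 1
6 ÷ 2 = 3 remainder 0
3 ÷ 2 = 1 remainder 1
1 ÷ 2 = 0 remainder 1
Reading remainders bottom-up:
= 110111101101


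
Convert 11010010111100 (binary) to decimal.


Positional values:
Bit 2: 1 × 2^2 = 4
Bit 3: 1 × 2^3 = 8
Bit 4: 1 × 2^4 = 16
Bit 5: 1 × 2^5 = 32
Bit 7: 1 × 2^7 = 128
Bit 10: 1 × 2^10 = 1024
Bit 12: 1 × 2^12 = 4096
Bit 13: 1 × 2^13 = 8192
Sum = 4 + 8 + 16 + 32 + 128 + 1024 + 4096 + 8192
= 13500


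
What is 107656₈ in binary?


Each octal digit → 3 binary bits:
  1 = 001
  0 = 000
  7 = 111
  6 = 110
  5 = 101
  6 = 110
Concatenate: 001 000 111 110 101 110
= 001000111110101110


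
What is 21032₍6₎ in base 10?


Positional values (base 6):
  2 × 6^0 = 2 × 1 = 2
  3 × 6^1 = 3 × 6 = 18
  0 × 6^2 = 0 × 36 = 0
  1 × 6^3 = 1 × 216 = 216
  2 × 6^4 = 2 × 1296 = 2592
Sum = 2 + 18 + 0 + 216 + 2592
= 2828


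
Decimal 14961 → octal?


Divide by 8 repeatedly:
14961 ÷ 8 = 1870 remainder 1
1870 ÷ 8 = 233 remainder 6
233 ÷ 8 = 29 remainder 1
29 ÷ 8 = 3 remainder 5
3 ÷ 8 = 0 remainder 3
Reading remainders bottom-up:
= 0o35161


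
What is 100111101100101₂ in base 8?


Group into 3-bit groups: 100111101100101
  100 = 4
  111 = 7
  101 = 5
  100 = 4
  101 = 5
= 0o47545


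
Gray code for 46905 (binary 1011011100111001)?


Binary: 1011011100111001
Gray code: G = B XOR (B >> 1)
B >> 1 = 0101101110011100
1011011100111001 XOR 0101101110011100:
  1 XOR 0 = 1
  0 XOR 1 = 1
  1 XOR 0 = 1
  1 XOR 1 = 0
  0 XOR 1 = 1
  1 XOR 0 = 1
  1 XOR 1 = 0
  1 XOR 1 = 0
  0 XOR 1 = 1
  0 XOR 0 = 0
  1 XOR 0 = 1
  1 XOR 1 = 0
  1 XOR 1 = 0
  0 XOR 1 = 1
  0 XOR 0 = 0
  1 XOR 0 = 1
= 1110110010100101


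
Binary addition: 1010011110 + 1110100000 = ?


Align and add column by column (LSB to MSB, carry propagating):
  01010011110
+ 01110100000
  -----------
  col 0: 0 + 0 + 0 (carry in) = 0 → bit 0, carry out 0
  col 1: 1 + 0 + 0 (carry in) = 1 → bit 1, carry out 0
  col 2: 1 + 0 + 0 (carry in) = 1 → bit 1, carry out 0
  col 3: 1 + 0 + 0 (carry in) = 1 → bit 1, carry out 0
  col 4: 1 + 0 + 0 (carry in) = 1 → bit 1, carry out 0
  col 5: 0 + 1 + 0 (carry in) = 1 → bit 1, carry out 0
  col 6: 0 + 0 + 0 (carry in) = 0 → bit 0, carry out 0
  col 7: 1 + 1 + 0 (carry in) = 2 → bit 0, carry out 1
  col 8: 0 + 1 + 1 (carry in) = 2 → bit 0, carry out 1
  col 9: 1 + 1 + 1 (carry in) = 3 → bit 1, carry out 1
  col 10: 0 + 0 + 1 (carry in) = 1 → bit 1, carry out 0
Reading bits MSB→LSB: 11000111110
Strip leading zeros: 11000111110
= 11000111110


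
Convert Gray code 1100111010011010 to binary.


Gray code: 1100111010011010
MSB stays the same: 1
Each subsequent bit = prev_binary XOR current_gray:
  B[1] = 1 XOR 1 = 0
  B[2] = 0 XOR 0 = 0
  B[3] = 0 XOR 0 = 0
  B[4] = 0 XOR 1 = 1
  B[5] = 1 XOR 1 = 0
  B[6] = 0 XOR 1 = 1
  B[7] = 1 XOR 0 = 1
  B[8] = 1 XOR 1 = 0
  B[9] = 0 XOR 0 = 0
  B[10] = 0 XOR 0 = 0
  B[11] = 0 XOR 1 = 1
  B[12] = 1 XOR 1 = 0
  B[13] = 0 XOR 0 = 0
  B[14] = 0 XOR 1 = 1
  B[15] = 1 XOR 0 = 1
= 1000101100010011 (35603 decimal)


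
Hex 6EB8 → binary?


Each hex digit → 4 binary bits:
  6 = 0110
  E = 1110
  B = 1011
  8 = 1000
Concatenate: 0110 1110 1011 1000
= 0110111010111000


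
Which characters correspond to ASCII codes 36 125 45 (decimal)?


Codes (decimal): 36 125 45
Per-code ASCII lookup:
  36  (special character) → '$'
  125  (special character) → '}'
  45  (special character) → '-'
= '$}-'


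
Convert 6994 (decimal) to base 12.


Divide by 12 repeatedly:
6994 ÷ 12 = 582 remainder 10
582 ÷ 12 = 48 remainder 6
48 ÷ 12 = 4 remainder 0
4 ÷ 12 = 0 remainder 4
Reading remainders bottom-up:
= 406A


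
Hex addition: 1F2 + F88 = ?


Align and add column by column (LSB to MSB, each column mod 16 with carry):
  01F2
+ 0F88
  ----
  col 0: 2(2) + 8(8) + 0 (carry in) = 10 → A(10), carry out 0
  col 1: F(15) + 8(8) + 0 (carry in) = 23 → 7(7), carry out 1
  col 2: 1(1) + F(15) + 1 (carry in) = 17 → 1(1), carry out 1
  col 3: 0(0) + 0(0) + 1 (carry in) = 1 → 1(1), carry out 0
Reading digits MSB→LSB: 117A
Strip leading zeros: 117A
= 0x117A


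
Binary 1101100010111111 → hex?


Group into 4-bit nibbles: 1101100010111111
  1101 = D
  1000 = 8
  1011 = B
  1111 = F
= 0xD8BF


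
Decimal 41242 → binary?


Divide by 2 repeatedly:
41242 ÷ 2 = 20621 remainder 0
20621 ÷ 2 = 10310 remainder 1
10310 ÷ 2 = 5155 remainder 0
5155 ÷ 2 = 2577 remainder 1
2577 ÷ 2 = 1288 remainder 1
1288 ÷ 2 = 644 remainder 0
644 ÷ 2 = 322 remainder 0
322 ÷ 2 = 161 remainder 0
161 ÷ 2 = 80 remainder 1
80 ÷ 2 = 40 remainder 0
40 ÷ 2 = 20 remainder 0
20 ÷ 2 = 10 remainder 0
10 ÷ 2 = 5 remainder 0
5 ÷ 2 = 2 remainder 1
2 ÷ 2 = 1 remainder 0
1 ÷ 2 = 0 remainder 1
Reading remainders bottom-up:
= 1010000100011010


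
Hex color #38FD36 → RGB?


Hex: #38FD36
R = 38₁₆ = 56
G = FD₁₆ = 253
B = 36₁₆ = 54
= RGB(56, 253, 54)


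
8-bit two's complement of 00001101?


Original: 00001101
Step 1 - Invert all bits: 11110010
Step 2 - Add 1: 11110010 + 1
= 11110011 (represents -13)


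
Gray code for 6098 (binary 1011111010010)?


Binary: 1011111010010
Gray code: G = B XOR (B >> 1)
B >> 1 = 0101111101001
1011111010010 XOR 0101111101001:
  1 XOR 0 = 1
  0 XOR 1 = 1
  1 XOR 0 = 1
  1 XOR 1 = 0
  1 XOR 1 = 0
  1 XOR 1 = 0
  1 XOR 1 = 0
  0 XOR 1 = 1
  1 XOR 0 = 1
  0 XOR 1 = 1
  0 XOR 0 = 0
  1 XOR 0 = 1
  0 XOR 1 = 1
= 1110000111011


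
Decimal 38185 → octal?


Divide by 8 repeatedly:
38185 ÷ 8 = 4773 remainder 1
4773 ÷ 8 = 596 remainder 5
596 ÷ 8 = 74 remainder 4
74 ÷ 8 = 9 remainder 2
9 ÷ 8 = 1 remainder 1
1 ÷ 8 = 0 remainder 1
Reading remainders bottom-up:
= 0o112451


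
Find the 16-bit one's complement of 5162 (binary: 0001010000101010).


Original: 0001010000101010
Invert all bits:
  bit 0: 0 → 1
  bit 1: 0 → 1
  bit 2: 0 → 1
  bit 3: 1 → 0
  bit 4: 0 → 1
  bit 5: 1 → 0
  bit 6: 0 → 1
  bit 7: 0 → 1
  bit 8: 0 → 1
  bit 9: 0 → 1
  bit 10: 1 → 0
  bit 11: 0 → 1
  bit 12: 1 → 0
  bit 13: 0 → 1
  bit 14: 1 → 0
  bit 15: 0 → 1
= 1110101111010101


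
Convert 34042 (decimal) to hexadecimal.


Divide by 16 repeatedly:
34042 ÷ 16 = 2127 remainder 10 (A)
2127 ÷ 16 = 132 remainder 15 (F)
132 ÷ 16 = 8 remainder 4 (4)
8 ÷ 16 = 0 remainder 8 (8)
Reading remainders bottom-up:
= 0x84FA


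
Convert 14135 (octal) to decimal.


Positional values:
Position 0: 5 × 8^0 = 5
Position 1: 3 × 8^1 = 24
Position 2: 1 × 8^2 = 64
Position 3: 4 × 8^3 = 2048
Position 4: 1 × 8^4 = 4096
Sum = 5 + 24 + 64 + 2048 + 4096
= 6237


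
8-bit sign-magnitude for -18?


Sign bit: 1 (negative)
Magnitude: 18 = 0010010
= 10010010


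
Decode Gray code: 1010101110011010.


Gray code: 1010101110011010
MSB stays the same: 1
Each subsequent bit = prev_binary XOR current_gray:
  B[1] = 1 XOR 0 = 1
  B[2] = 1 XOR 1 = 0
  B[3] = 0 XOR 0 = 0
  B[4] = 0 XOR 1 = 1
  B[5] = 1 XOR 0 = 1
  B[6] = 1 XOR 1 = 0
  B[7] = 0 XOR 1 = 1
  B[8] = 1 XOR 1 = 0
  B[9] = 0 XOR 0 = 0
  B[10] = 0 XOR 0 = 0
  B[11] = 0 XOR 1 = 1
  B[12] = 1 XOR 1 = 0
  B[13] = 0 XOR 0 = 0
  B[14] = 0 XOR 1 = 1
  B[15] = 1 XOR 0 = 1
= 1100110100010011 (52499 decimal)


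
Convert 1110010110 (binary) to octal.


Group into 3-bit groups: 001110010110
  001 = 1
  110 = 6
  010 = 2
  110 = 6
= 0o1626


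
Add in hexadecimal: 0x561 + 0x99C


Align and add column by column (LSB to MSB, each column mod 16 with carry):
  0561
+ 099C
  ----
  col 0: 1(1) + C(12) + 0 (carry in) = 13 → D(13), carry out 0
  col 1: 6(6) + 9(9) + 0 (carry in) = 15 → F(15), carry out 0
  col 2: 5(5) + 9(9) + 0 (carry in) = 14 → E(14), carry out 0
  col 3: 0(0) + 0(0) + 0 (carry in) = 0 → 0(0), carry out 0
Reading digits MSB→LSB: 0EFD
Strip leading zeros: EFD
= 0xEFD


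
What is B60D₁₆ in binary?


Each hex digit → 4 binary bits:
  B = 1011
  6 = 0110
  0 = 0000
  D = 1101
Concatenate: 1011 0110 0000 1101
= 1011011000001101


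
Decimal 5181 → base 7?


Divide by 7 repeatedly:
5181 ÷ 7 = 740 remainder 1
740 ÷ 7 = 105 remainder 5
105 ÷ 7 = 15 remainder 0
15 ÷ 7 = 2 remainder 1
2 ÷ 7 = 0 remainder 2
Reading remainders bottom-up:
= 21051


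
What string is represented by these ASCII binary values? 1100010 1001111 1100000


Codes (binary): 1100010 1001111 1100000
Per-code ASCII lookup:
  1100010 = 98  (range 97-122: lowercase, 98 - 97 = 1) → 'b'
  1001111 = 79  (range 65-90: uppercase, 79 - 65 = 14) → 'O'
  1100000 = 96  (special character) → '`'
= 'bO`'
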